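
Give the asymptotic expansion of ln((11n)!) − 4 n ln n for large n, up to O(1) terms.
ln((11n)!) − 4 n ln n = 7 n ln n + 11(ln 11 − 1) n + (1/2) ln(2π·11n) + O(1/n)

Stirling: ln((11n)!) = 11n ln(11n) − 11n + (1/2) ln(2π·11n) + O(1/n).
Expand 11n ln(11n) = 11n (ln n + ln 11) = 11n ln n + 11n ln 11.
Subtract 4n ln n: leading term is (11 − 4) n ln n = 7 n ln n. The next term is 11n ln 11 − 11n = 11(ln 11 − 1) n. Then the (1/2) ln(2π·11n) correction.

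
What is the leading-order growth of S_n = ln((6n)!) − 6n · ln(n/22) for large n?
S_n ~ 6n · (ln 132 − 1) + O(ln n)

Stirling: ln((6n)!) = 6n ln(6n) − 6n + O(ln n).
  S_n = 6n ln(6n) − 6n − 6n ln(n/22) + O(ln n)
      = 6n ln(6n) − 6n ln n + 6n ln 22 − 6n + O(ln n)
      = 6n ln 6 + 6n ln 22 − 6n + O(ln n)
      = 6n (ln 132 − 1) + O(ln n).
Numerically ln(132) − 1 ≈ 3.8828.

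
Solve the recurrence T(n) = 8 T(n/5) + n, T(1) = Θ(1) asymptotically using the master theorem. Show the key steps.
T(n) = Θ(n^(log_5 8))

Master theorem: compare f(n) = n to n^(log_5 8) where log_5 8 ≈ 1.292. Since 1 < log_5 8, we have f(n) = O(n^(log_5 8 − ε)) for some ε > 0 — Case 1. Hence T(n) = Θ(n^(log_5 8)).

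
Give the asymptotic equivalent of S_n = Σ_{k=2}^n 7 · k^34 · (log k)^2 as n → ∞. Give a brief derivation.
S_n ~ n^35 · (log n)^2 / 5

By integral comparison, S_n = ∫_1^n 7 · x^34 · (log x)^2 dx + O(n^34 · (log n)^2). For the integral, the leading term of ∫_1^n x^34 (log x)^2 dx is n^35/35 · (log n)^2 (by repeated integration by parts; each step lowers the log-exponent and produces a relatively O(1/log n) correction). Hence S_n ~ n^35 · (log n)^2 / 5.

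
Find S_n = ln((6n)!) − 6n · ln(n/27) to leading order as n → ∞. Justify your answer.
S_n ~ 6n · (ln 162 − 1) + O(ln n)

Stirling: ln((6n)!) = 6n ln(6n) − 6n + O(ln n).
  S_n = 6n ln(6n) − 6n − 6n ln(n/27) + O(ln n)
      = 6n ln(6n) − 6n ln n + 6n ln 27 − 6n + O(ln n)
      = 6n ln 6 + 6n ln 27 − 6n + O(ln n)
      = 6n (ln 162 − 1) + O(ln n).
Numerically ln(162) − 1 ≈ 4.0876.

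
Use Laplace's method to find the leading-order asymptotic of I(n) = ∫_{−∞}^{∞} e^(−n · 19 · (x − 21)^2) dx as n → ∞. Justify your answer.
I(n) = sqrt(π/(19n))

Here φ(x) = 19 · (x − 21)^2 has its unique minimum at x* = 21 with φ(x*) = 0 and φ''(x*) = 38. Laplace's method gives
  I(n) ~ e^(−n φ(x*)) · sqrt(2π / (n · φ''(x*))) = sqrt(2π / (38n)) = sqrt(π/(19n)).
This is exact: substituting u = (x − 21)·sqrt(19n) gives I(n) = (1/sqrt(19n)) ∫_{−∞}^{∞} e^(−u^2) du = sqrt(π/(19n)).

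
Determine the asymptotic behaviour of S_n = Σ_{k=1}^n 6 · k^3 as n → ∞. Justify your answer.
S_n ~ 3 · n^4 / 2

By integral comparison (Euler-Maclaurin), Σ_{k=1}^n 6 · k^3 = 6 · ∫_0^n x^3 dx + O(n^3) = 6 · n^4/4 = 3 · n^4 / 2 + O(n^3). (Equivalently, Faulhaber's formula gives the same leading term.)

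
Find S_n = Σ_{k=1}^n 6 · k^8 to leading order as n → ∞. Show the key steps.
S_n ~ 2 · n^9 / 3

By integral comparison (Euler-Maclaurin), Σ_{k=1}^n 6 · k^8 = 6 · ∫_0^n x^8 dx + O(n^8) = 6 · n^9/9 = 2 · n^9 / 3 + O(n^8). (Equivalently, Faulhaber's formula gives the same leading term.)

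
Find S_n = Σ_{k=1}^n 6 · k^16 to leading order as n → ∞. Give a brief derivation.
S_n ~ 6 · n^17 / 17

By integral comparison (Euler-Maclaurin), Σ_{k=1}^n 6 · k^16 = 6 · ∫_0^n x^16 dx + O(n^16) = 6 · n^17/17 + O(n^16). (Equivalently, Faulhaber's formula gives the same leading term.)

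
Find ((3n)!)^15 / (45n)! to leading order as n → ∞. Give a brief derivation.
((3n)!)^15/(45n)! ~ ((2π·3n)^(14/2) / sqrt(15)) · 15^(−15·3n)  →  0

Write N = 3n. Stirling: N! ~ sqrt(2π N)(N/e)^N and (15N)! ~ sqrt(2π·15N)·(15N/e)^(15N).
  (N!)^15/(15N)! ~ (2π N)^(15/2) (N/e)^(15N) / [sqrt(2π·15N) (15N/e)^(15N)]
     = (2π N)^(15/2) / sqrt(2π·15N) · (N/(15N))^(15N)
     = (2π N)^((15−1)/2) / sqrt(15) · 15^(−15N).
Since 15^15 > 1, the factor 15^(−15N) decays exponentially, so the ratio → 0. Substituting N = 3n gives the stated form.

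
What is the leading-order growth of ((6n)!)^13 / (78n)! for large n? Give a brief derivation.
((6n)!)^13/(78n)! ~ ((2π·6n)^(12/2) / sqrt(13)) · 13^(−13·6n)  →  0

Write N = 6n. Stirling: N! ~ sqrt(2π N)(N/e)^N and (13N)! ~ sqrt(2π·13N)·(13N/e)^(13N).
  (N!)^13/(13N)! ~ (2π N)^(13/2) (N/e)^(13N) / [sqrt(2π·13N) (13N/e)^(13N)]
     = (2π N)^(13/2) / sqrt(2π·13N) · (N/(13N))^(13N)
     = (2π N)^((13−1)/2) / sqrt(13) · 13^(−13N).
Since 13^13 > 1, the factor 13^(−13N) decays exponentially, so the ratio → 0. Substituting N = 6n gives the stated form.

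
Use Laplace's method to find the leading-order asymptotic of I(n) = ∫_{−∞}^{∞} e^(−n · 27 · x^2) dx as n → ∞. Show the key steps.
I(n) = sqrt(π/(27n))

Here φ(x) = 27 · x^2 has its unique minimum at x* = 0 with φ(x*) = 0 and φ''(x*) = 54. Laplace's method gives
  I(n) ~ e^(−n φ(x*)) · sqrt(2π / (n · φ''(x*))) = sqrt(2π / (54n)) = sqrt(π/(27n)).
This is exact: substituting u = (x − 0)·sqrt(27n) gives I(n) = (1/sqrt(27n)) ∫_{−∞}^{∞} e^(−u^2) du = sqrt(π/(27n)).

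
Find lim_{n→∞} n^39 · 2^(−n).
lim = 0

Exponentials with base > 1 dominate every fixed polynomial: for any fixed c, n^c / 2^n → 0 as n → ∞ (e.g. by the ratio test, or by writing 2^n = e^(n ln 2) and noting e^(n ln 2) / n^c → ∞). Hence n^39 · 2^(−n) = n^39 / 2^n → 0.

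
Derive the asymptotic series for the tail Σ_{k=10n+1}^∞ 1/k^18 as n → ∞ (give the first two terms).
Σ_{k>10n} 1/k^18 = 1/(17 · (10n)^17) − 1/(2 · (10n)^18) + O(1/(10n)^19)

Compare to the integral: ∫_{10n}^∞ x^(−18) dx = [−x^(−17)/17]_{10n}^∞ = 1/((18−1)·(10n)^17). The Euler-Maclaurin correction adds −f(10n)/2 = −1/(2·(10n)^18). Euler-Maclaurin then gives
  Σ_{k>10n} 1/k^18 = ∫_{10n}^∞ dx/x^18 − 1/(2·(10n)^18) + O(1/(10n)^19).
(Equivalently this is ζ(18) − Σ_{k≤10n} 1/k^18.)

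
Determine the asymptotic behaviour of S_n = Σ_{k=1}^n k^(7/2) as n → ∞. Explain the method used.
S_n ~ (2/9) · n^(9/2)

Integral comparison: Σ_{k=1}^n k^(7/2) = ∫_0^n x^(7/2) dx + O(n^(7/2)). The integral is n^(1 + 7/2) / (1 + 7/2) = n^((7+2)/2) / ((7+2)/2) = (2/9) · n^(9/2).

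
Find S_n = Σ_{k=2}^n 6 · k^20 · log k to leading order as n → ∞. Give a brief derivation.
S_n ~ 2 · n^21 log n / 7 − 2 · n^21 / 147

By integral comparison, S_n = ∫_1^n 6 · x^20 · log x dx + O(n^20 · log n). For the integral, ∫ x^20 log x dx = n^21 log n / 21 − n^21/441 (integration by parts). Hence S_n ~ 2 · n^21 log n / 7 − 2 · n^21 / 147.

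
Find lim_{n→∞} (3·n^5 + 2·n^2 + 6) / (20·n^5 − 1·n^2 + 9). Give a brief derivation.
lim = 3/20

For large n the leading n^5 terms dominate both numerator and denominator. Dividing top and bottom by n^5, every other term tends to 0, leaving 3/20.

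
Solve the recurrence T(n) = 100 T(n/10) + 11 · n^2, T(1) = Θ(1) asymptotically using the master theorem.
T(n) = Θ(n^2 log n)

log_10 100 = 2, and f(n) = 11 · n^2 = Θ(n^(log_10 100)). This is Case 2 of the master theorem: T(n) = Θ(f(n) · log n) = Θ(n^2 log n).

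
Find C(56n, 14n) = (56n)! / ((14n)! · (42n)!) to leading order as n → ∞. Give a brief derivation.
C(56n, 14n) ~ (256/27)^(14n) · sqrt(2/(3π·14n))

Write N = 14n. Apply Stirling to each factorial:
  (4N)! ~ sqrt(2π·4N) · (4N/e)^(4N),
  N! ~ sqrt(2π N) · (N/e)^N,
  (3N)! ~ sqrt(2π·3N) · (3N/e)^(3N).
The exponential factors combine to (4N)^(4N) / (N^N · (3N)^(3N)) = 4^(4N)/3^(3N) = (4^4/3^3)^N = (256/27)^N.
The square-root prefactors combine to sqrt(2π·4N) / (sqrt(2π N)·sqrt(2π·3N)) = sqrt(4 / (2π·3·N)) = sqrt(2/(3π·14n)).
Substituting N = 14n: C(56n, 14n) ~ (256/27)^(14n) · sqrt(2/(3π·14n)).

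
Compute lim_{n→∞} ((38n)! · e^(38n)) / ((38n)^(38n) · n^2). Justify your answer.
lim = 0

Stirling: (38n)! ~ sqrt(2π·38n) · (38n/e)^(38n). Hence
  (38n)! · e^(38n) / (38n)^(38n) ~ sqrt(2π·38n).
Dividing by n^2: sqrt(2π·38n) / n^2 = sqrt(2π·38) · n^((1−4)/2), so the expression behaves like sqrt(2π·38) · n^((1−4)/2) → 0.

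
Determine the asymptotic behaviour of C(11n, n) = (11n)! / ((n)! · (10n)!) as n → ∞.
C(11n, n) ~ (285311670611/10000000000)^(n) · sqrt(11/(20π·n))

Write N = n. Apply Stirling to each factorial:
  (11N)! ~ sqrt(2π·11N) · (11N/e)^(11N),
  N! ~ sqrt(2π N) · (N/e)^N,
  (10N)! ~ sqrt(2π·10N) · (10N/e)^(10N).
The exponential factors combine to (11N)^(11N) / (N^N · (10N)^(10N)) = 11^(11N)/10^(10N) = (11^11/10^10)^N = (285311670611/10000000000)^N.
The square-root prefactors combine to sqrt(2π·11N) / (sqrt(2π N)·sqrt(2π·10N)) = sqrt(11 / (2π·10·N)) = sqrt(11/(20π·n)).
Substituting N = n: C(11n, n) ~ (285311670611/10000000000)^(n) · sqrt(11/(20π·n)).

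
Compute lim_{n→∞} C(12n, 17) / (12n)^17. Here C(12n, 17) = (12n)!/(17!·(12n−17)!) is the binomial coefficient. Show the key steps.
lim = 1/17! = 1/355687428096000

With N = 12n → ∞: C(N, 17) / N^17 = [N(N−1)…(N−16)] / (17! · N^17) = (1/17!) · 1 · (1 − 1/(12n)) · … · (1 − 16/(12n)). Each factor → 1 as N → ∞, so the limit is 1/17! = 1/355687428096000.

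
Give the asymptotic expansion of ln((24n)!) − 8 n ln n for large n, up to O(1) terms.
ln((24n)!) − 8 n ln n = 16 n ln n + 24(ln 24 − 1) n + (1/2) ln(2π·24n) + O(1/n)

Stirling: ln((24n)!) = 24n ln(24n) − 24n + (1/2) ln(2π·24n) + O(1/n).
Expand 24n ln(24n) = 24n (ln n + ln 24) = 24n ln n + 24n ln 24.
Subtract 8n ln n: leading term is (24 − 8) n ln n = 16 n ln n. The next term is 24n ln 24 − 24n = 24(ln 24 − 1) n. Then the (1/2) ln(2π·24n) correction.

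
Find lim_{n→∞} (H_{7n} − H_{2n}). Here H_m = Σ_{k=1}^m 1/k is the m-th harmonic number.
lim = ln(7/2)

Euler-Maclaurin gives H_m = ln m + γ + 1/(2m) + O(1/m^2). The γ and O(1/m) terms cancel in the difference:
  H_{7n} − H_{2n} = ln(7n) − ln(2n) + O(1/n) = ln(7/2) + O(1/n).
Hence the limit is ln(7/2).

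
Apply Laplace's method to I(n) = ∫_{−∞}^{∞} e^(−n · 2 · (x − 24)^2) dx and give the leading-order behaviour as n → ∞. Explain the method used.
I(n) = sqrt(π/(2n))

Here φ(x) = 2 · (x − 24)^2 has its unique minimum at x* = 24 with φ(x*) = 0 and φ''(x*) = 4. Laplace's method gives
  I(n) ~ e^(−n φ(x*)) · sqrt(2π / (n · φ''(x*))) = sqrt(2π / (4n)) = sqrt(π/(2n)).
This is exact: substituting u = (x − 24)·sqrt(2n) gives I(n) = (1/sqrt(2n)) ∫_{−∞}^{∞} e^(−u^2) du = sqrt(π/(2n)).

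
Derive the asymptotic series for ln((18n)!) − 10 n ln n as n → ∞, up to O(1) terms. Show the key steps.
ln((18n)!) − 10 n ln n = 8 n ln n + 18(ln 18 − 1) n + (1/2) ln(2π·18n) + O(1/n)

Stirling: ln((18n)!) = 18n ln(18n) − 18n + (1/2) ln(2π·18n) + O(1/n).
Expand 18n ln(18n) = 18n (ln n + ln 18) = 18n ln n + 18n ln 18.
Subtract 10n ln n: leading term is (18 − 10) n ln n = 8 n ln n. The next term is 18n ln 18 − 18n = 18(ln 18 − 1) n. Then the (1/2) ln(2π·18n) correction.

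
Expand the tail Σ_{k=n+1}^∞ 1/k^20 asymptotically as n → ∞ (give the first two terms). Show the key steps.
Σ_{k>n} 1/k^20 = 1/(19 · n^19) − 1/(2 · n^20) + O(1/n^21)

Compare to the integral: ∫_{n}^∞ x^(−20) dx = [−x^(−19)/19]_{n}^∞ = 1/((20−1)·n^19). The Euler-Maclaurin correction adds −f(n)/2 = −1/(2·n^20). Euler-Maclaurin then gives
  Σ_{k>n} 1/k^20 = ∫_{n}^∞ dx/x^20 − 1/(2·n^20) + O(1/n^21).
(Equivalently this is ζ(20) − Σ_{k≤n} 1/k^20.)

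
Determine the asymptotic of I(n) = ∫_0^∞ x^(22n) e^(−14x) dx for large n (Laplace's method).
I(n) ~ (sqrt(2π·22n) / 14) · (22n/(14e))^(22n)

Write the integrand as exp(22n ln x − 14x) and set f(x) = 22n ln x − 14x. Then f'(x) = 22n/x − 14 = 0 at x* = 22n/14, and f''(x*) = −22n/x*^2 = −14^2/(22n). Laplace's method (interior maximum) gives
  I(n) ~ e^(f(x*)) · sqrt(2π / |f''(x*)|)
        = exp(22n ln(22n/14) − 22n) · sqrt(2π · 22n / 14^2)
        = (22n/14)^(22n) e^(−22n) · sqrt(2π·22n) / 14
        = (sqrt(2π·22n) / 14) · (22n/(14e))^(22n).
This matches Γ(22n+1)/14^(22n+1) with Stirling applied to Γ.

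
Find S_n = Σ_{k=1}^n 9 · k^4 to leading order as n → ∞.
S_n ~ 9 · n^5 / 5

By integral comparison (Euler-Maclaurin), Σ_{k=1}^n 9 · k^4 = 9 · ∫_0^n x^4 dx + O(n^4) = 9 · n^5/5 + O(n^4). (Equivalently, Faulhaber's formula gives the same leading term.)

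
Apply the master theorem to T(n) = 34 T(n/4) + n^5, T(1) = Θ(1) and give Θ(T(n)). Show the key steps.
T(n) = Θ(n^5)

log_4 34 ≈ 2.544. f(n) = n^5 dominates n^(log_4 34) since 5 > 2.544, and the regularity condition a·f(n/b) = 34·(n/4)^5 = (34/1024)·n^5 ≤ c·f(n) holds with c = 34/1024 ≈ 0.0332 < 1. So this is Case 3: T(n) = Θ(f(n)) = Θ(n^5).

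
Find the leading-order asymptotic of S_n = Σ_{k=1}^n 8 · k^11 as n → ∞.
S_n ~ 2 · n^12 / 3

By integral comparison (Euler-Maclaurin), Σ_{k=1}^n 8 · k^11 = 8 · ∫_0^n x^11 dx + O(n^11) = 8 · n^12/12 = 2 · n^12 / 3 + O(n^11). (Equivalently, Faulhaber's formula gives the same leading term.)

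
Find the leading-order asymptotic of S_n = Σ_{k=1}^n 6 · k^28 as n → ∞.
S_n ~ 6 · n^29 / 29

By integral comparison (Euler-Maclaurin), Σ_{k=1}^n 6 · k^28 = 6 · ∫_0^n x^28 dx + O(n^28) = 6 · n^29/29 + O(n^28). (Equivalently, Faulhaber's formula gives the same leading term.)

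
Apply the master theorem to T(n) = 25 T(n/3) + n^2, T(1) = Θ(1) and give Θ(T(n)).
T(n) = Θ(n^(log_3 25))

Master theorem: compare f(n) = n^2 to n^(log_3 25) where log_3 25 ≈ 2.930. Since 2 < log_3 25, we have f(n) = O(n^(log_3 25 − ε)) for some ε > 0 — Case 1. Hence T(n) = Θ(n^(log_3 25)).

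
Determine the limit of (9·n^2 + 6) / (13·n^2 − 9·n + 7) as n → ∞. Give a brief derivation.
lim = 9/13

For large n the leading n^2 terms dominate both numerator and denominator. Dividing top and bottom by n^2, every other term tends to 0, leaving 9/13.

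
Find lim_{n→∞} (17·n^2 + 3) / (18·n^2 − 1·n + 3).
lim = 17/18

For large n the leading n^2 terms dominate both numerator and denominator. Dividing top and bottom by n^2, every other term tends to 0, leaving 17/18.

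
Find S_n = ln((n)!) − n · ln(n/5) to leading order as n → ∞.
S_n ~ n · (ln 5 − 1) + O(ln n)

Stirling: ln((n)!) = n ln(n) − n + O(ln n).
  S_n = n ln(n) − n − n ln(n/5) + O(ln n)
      = n ln(n) − n ln n + n ln 5 − n + O(ln n)
      = n ln 5 − n + O(ln n)
      = n (ln 5 − 1) + O(ln n).
Numerically ln(5) − 1 ≈ 0.6094.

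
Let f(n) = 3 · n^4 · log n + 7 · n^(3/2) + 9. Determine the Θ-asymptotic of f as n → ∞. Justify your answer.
f(n) ∈ Θ(n^4 · log n)

Compare the terms by growth order. For large n, n^a · (log n)^b dominates n^a' · (log n)^b' iff a > a', or (a = a' and b > b'). Ranking the 3 terms shows the dominant one is 3 · n^4 · log n. Hence f(n) ∈ Θ(n^4 · log n).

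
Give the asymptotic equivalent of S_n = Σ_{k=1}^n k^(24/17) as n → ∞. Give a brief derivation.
S_n ~ (17/41) · n^(41/17)

Integral comparison: Σ_{k=1}^n k^(24/17) = ∫_0^n x^(24/17) dx + O(n^(24/17)). The integral is n^(1 + 24/17) / (1 + 24/17) = n^((24+17)/17) / ((24+17)/17) = (17/41) · n^(41/17).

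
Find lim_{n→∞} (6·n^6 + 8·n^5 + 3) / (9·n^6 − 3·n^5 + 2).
lim = 6/9 = 2/3

For large n the leading n^6 terms dominate both numerator and denominator. Dividing top and bottom by n^6, every other term tends to 0, leaving 6/9 = 2/3.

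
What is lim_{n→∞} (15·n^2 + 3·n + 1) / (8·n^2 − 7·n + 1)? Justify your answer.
lim = 15/8

For large n the leading n^2 terms dominate both numerator and denominator. Dividing top and bottom by n^2, every other term tends to 0, leaving 15/8.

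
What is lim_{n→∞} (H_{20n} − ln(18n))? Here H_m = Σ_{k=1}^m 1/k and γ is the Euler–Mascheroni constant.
lim = ln(10/9) + γ

By Euler-Maclaurin, H_m = ln m + γ + O(1/m). So
  H_{20n} − ln(18n) = ln(20n) + γ − ln(18n) + O(1/n)
                       = ln(20/18) + γ + O(1/n).
Hence the limit is ln(20/18) + γ (= ln(10/9)).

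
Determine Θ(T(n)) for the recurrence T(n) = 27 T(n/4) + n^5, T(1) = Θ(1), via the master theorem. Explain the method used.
T(n) = Θ(n^5)

log_4 27 ≈ 2.377. f(n) = n^5 dominates n^(log_4 27) since 5 > 2.377, and the regularity condition a·f(n/b) = 27·(n/4)^5 = (27/1024)·n^5 ≤ c·f(n) holds with c = 27/1024 ≈ 0.0264 < 1. So this is Case 3: T(n) = Θ(f(n)) = Θ(n^5).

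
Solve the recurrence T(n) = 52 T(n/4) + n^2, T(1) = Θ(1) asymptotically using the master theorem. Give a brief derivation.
T(n) = Θ(n^(log_4 52))

Master theorem: compare f(n) = n^2 to n^(log_4 52) where log_4 52 ≈ 2.850. Since 2 < log_4 52, we have f(n) = O(n^(log_4 52 − ε)) for some ε > 0 — Case 1. Hence T(n) = Θ(n^(log_4 52)).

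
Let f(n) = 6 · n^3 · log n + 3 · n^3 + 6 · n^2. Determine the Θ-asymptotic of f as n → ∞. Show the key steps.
f(n) ∈ Θ(n^3 · log n)

Compare the terms by growth order. For large n, n^a · (log n)^b dominates n^a' · (log n)^b' iff a > a', or (a = a' and b > b'). Ranking the 3 terms shows the dominant one is 6 · n^3 · log n. Hence f(n) ∈ Θ(n^3 · log n).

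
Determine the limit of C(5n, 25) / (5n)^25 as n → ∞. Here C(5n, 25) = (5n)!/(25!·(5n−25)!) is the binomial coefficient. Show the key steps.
lim = 1/25! = 1/15511210043330985984000000

With N = 5n → ∞: C(N, 25) / N^25 = [N(N−1)…(N−24)] / (25! · N^25) = (1/25!) · 1 · (1 − 1/(5n)) · … · (1 − 24/(5n)). Each factor → 1 as N → ∞, so the limit is 1/25! = 1/15511210043330985984000000.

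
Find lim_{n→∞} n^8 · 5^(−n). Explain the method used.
lim = 0

Exponentials with base > 1 dominate every fixed polynomial: for any fixed c, n^c / 5^n → 0 as n → ∞ (e.g. by the ratio test, or by writing 5^n = e^(n ln 5) and noting e^(n ln 5) / n^c → ∞). Hence n^8 · 5^(−n) = n^8 / 5^n → 0.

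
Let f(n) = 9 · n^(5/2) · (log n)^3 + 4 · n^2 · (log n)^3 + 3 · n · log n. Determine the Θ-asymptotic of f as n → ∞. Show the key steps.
f(n) ∈ Θ(n^(5/2) · (log n)^3)

Compare the terms by growth order. For large n, n^a · (log n)^b dominates n^a' · (log n)^b' iff a > a', or (a = a' and b > b'). Ranking the 3 terms shows the dominant one is 9 · n^(5/2) · (log n)^3. Hence f(n) ∈ Θ(n^(5/2) · (log n)^3).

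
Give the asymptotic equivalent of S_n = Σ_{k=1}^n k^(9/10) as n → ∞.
S_n ~ (10/19) · n^(19/10)

Integral comparison: Σ_{k=1}^n k^(9/10) = ∫_0^n x^(9/10) dx + O(n^(9/10)). The integral is n^(1 + 9/10) / (1 + 9/10) = n^((9+10)/10) / ((9+10)/10) = (10/19) · n^(19/10).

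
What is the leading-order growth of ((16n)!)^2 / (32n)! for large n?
((16n)!)^2/(32n)! ~ ((2π·16n)^(1/2) / sqrt(2)) · 2^(−2·16n)  →  0

Write N = 16n. Stirling: N! ~ sqrt(2π N)(N/e)^N and (2N)! ~ sqrt(2π·2N)·(2N/e)^(2N).
  (N!)^2/(2N)! ~ (2π N)^(2/2) (N/e)^(2N) / [sqrt(2π·2N) (2N/e)^(2N)]
     = (2π N)^(2/2) / sqrt(2π·2N) · (N/(2N))^(2N)
     = (2π N)^((2−1)/2) / sqrt(2) · 2^(−2N).
Since 2^2 > 1, the factor 2^(−2N) decays exponentially, so the ratio → 0. Substituting N = 16n gives the stated form.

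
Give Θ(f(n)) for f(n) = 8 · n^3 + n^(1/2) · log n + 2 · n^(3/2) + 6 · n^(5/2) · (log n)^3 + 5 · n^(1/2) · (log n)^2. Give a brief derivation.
f(n) ∈ Θ(n^3)

Compare the terms by growth order. For large n, n^a · (log n)^b dominates n^a' · (log n)^b' iff a > a', or (a = a' and b > b'). Ranking the 5 terms shows the dominant one is 8 · n^3. Hence f(n) ∈ Θ(n^3).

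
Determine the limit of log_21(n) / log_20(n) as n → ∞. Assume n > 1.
lim = ln(20) / ln(21) = log_21(20)

Change of base: log_21(n) = ln n / ln 21 and log_20(n) = ln n / ln 20. The ratio is (ln n / ln 21) · (ln 20 / ln n) = ln 20 / ln 21, a constant independent of n. So the limit is ln 20 / ln 21 = log_21(20).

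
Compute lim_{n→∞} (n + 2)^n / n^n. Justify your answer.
lim = e^2

Rewrite as (1 + 2/n)^(n). By the standard limit (1 + x/n)^n → e^x, we have (1 + 2/n)^n → e^2, and raising to the 1st power gives e^2.
More precisely, ln[(1 + 2/n)^(n)] = n · ln(1 + 2/n) = n · (2/n + O(1/n^2)) = 2 + O(1/n) → 2.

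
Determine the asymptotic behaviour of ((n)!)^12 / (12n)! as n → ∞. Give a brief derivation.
((n)!)^12/(12n)! ~ ((2π·n)^(11/2) / sqrt(12)) · 12^(−12·n)  →  0

Write N = n. Stirling: N! ~ sqrt(2π N)(N/e)^N and (12N)! ~ sqrt(2π·12N)·(12N/e)^(12N).
  (N!)^12/(12N)! ~ (2π N)^(12/2) (N/e)^(12N) / [sqrt(2π·12N) (12N/e)^(12N)]
     = (2π N)^(12/2) / sqrt(2π·12N) · (N/(12N))^(12N)
     = (2π N)^((12−1)/2) / sqrt(12) · 12^(−12N).
Since 12^12 > 1, the factor 12^(−12N) decays exponentially, so the ratio → 0. Substituting N = n gives the stated form.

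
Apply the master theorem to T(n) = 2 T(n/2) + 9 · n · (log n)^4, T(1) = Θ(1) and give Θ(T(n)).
T(n) = Θ(n · (log n)^5)

Here log_2 2 = 1 and f(n) = 9 · n · (log n)^4 = Θ(n^(log_2 2) · (log n)^4). This is the extended Case 2 of the master theorem (f matches the critical exponent up to log factors), giving T(n) = Θ(n^(log_2 2) · (log n)^(4+1)) = Θ(n · (log n)^5).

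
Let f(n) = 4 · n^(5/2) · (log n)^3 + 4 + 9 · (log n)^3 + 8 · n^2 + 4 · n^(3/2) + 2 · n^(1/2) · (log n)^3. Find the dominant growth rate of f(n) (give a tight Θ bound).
f(n) ∈ Θ(n^(5/2) · (log n)^3)

Compare the terms by growth order. For large n, n^a · (log n)^b dominates n^a' · (log n)^b' iff a > a', or (a = a' and b > b'). Ranking the 6 terms shows the dominant one is 4 · n^(5/2) · (log n)^3. Hence f(n) ∈ Θ(n^(5/2) · (log n)^3).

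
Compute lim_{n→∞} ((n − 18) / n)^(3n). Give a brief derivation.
lim = e^(−54)

Rewrite as (1 − 18/n)^(3n). By the standard limit (1 + x/n)^n → e^x, we have (1 − 18/n)^n → e^(−18), and raising to the 3rd power gives e^(−54).
More precisely, ln[(1 − 18/n)^(3n)] = 3n · ln(1 − 18/n) = 3n · (-18/n + O(1/n^2)) = -54 + O(1/n) → -54.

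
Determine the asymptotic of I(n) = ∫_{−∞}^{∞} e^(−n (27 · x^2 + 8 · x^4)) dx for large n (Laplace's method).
I(n) ~ sqrt(π/(27n))

φ(x) = 27 · x^2 + 8 · x^4 has its unique global minimum at x* = 0 (since φ'(x) = 54x + 32x^3 = 0 only at x = 0 for real x with both coefficients positive, and φ → ∞ as |x| → ∞). At x* = 0, φ(0) = 0 and φ''(0) = 54. Laplace's method then gives
  I(n) ~ sqrt(2π / (n · φ''(0))) · e^(−n φ(0)) = sqrt(2π / (54n)) = sqrt(π/(27n)).
The 8 · x^4 term contributes only at subleading order (an O(1/n) relative correction).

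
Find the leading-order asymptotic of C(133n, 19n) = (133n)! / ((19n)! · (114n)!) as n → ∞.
C(133n, 19n) ~ (823543/46656)^(19n) · sqrt(7/(12π·19n))

Write N = 19n. Apply Stirling to each factorial:
  (7N)! ~ sqrt(2π·7N) · (7N/e)^(7N),
  N! ~ sqrt(2π N) · (N/e)^N,
  (6N)! ~ sqrt(2π·6N) · (6N/e)^(6N).
The exponential factors combine to (7N)^(7N) / (N^N · (6N)^(6N)) = 7^(7N)/6^(6N) = (7^7/6^6)^N = (823543/46656)^N.
The square-root prefactors combine to sqrt(2π·7N) / (sqrt(2π N)·sqrt(2π·6N)) = sqrt(7 / (2π·6·N)) = sqrt(7/(12π·19n)).
Substituting N = 19n: C(133n, 19n) ~ (823543/46656)^(19n) · sqrt(7/(12π·19n)).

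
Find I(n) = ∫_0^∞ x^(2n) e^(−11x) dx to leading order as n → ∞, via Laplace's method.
I(n) ~ (sqrt(2π·2n) / 11) · (2n/(11e))^(2n)

Write the integrand as exp(2n ln x − 11x) and set f(x) = 2n ln x − 11x. Then f'(x) = 2n/x − 11 = 0 at x* = 2n/11, and f''(x*) = −2n/x*^2 = −11^2/(2n). Laplace's method (interior maximum) gives
  I(n) ~ e^(f(x*)) · sqrt(2π / |f''(x*)|)
        = exp(2n ln(2n/11) − 2n) · sqrt(2π · 2n / 11^2)
        = (2n/11)^(2n) e^(−2n) · sqrt(2π·2n) / 11
        = (sqrt(2π·2n) / 11) · (2n/(11e))^(2n).
This matches Γ(2n+1)/11^(2n+1) with Stirling applied to Γ.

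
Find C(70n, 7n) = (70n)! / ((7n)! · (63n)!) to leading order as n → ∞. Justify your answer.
C(70n, 7n) ~ (10000000000/387420489)^(7n) · sqrt(5/(9π·7n))

Write N = 7n. Apply Stirling to each factorial:
  (10N)! ~ sqrt(2π·10N) · (10N/e)^(10N),
  N! ~ sqrt(2π N) · (N/e)^N,
  (9N)! ~ sqrt(2π·9N) · (9N/e)^(9N).
The exponential factors combine to (10N)^(10N) / (N^N · (9N)^(9N)) = 10^(10N)/9^(9N) = (10^10/9^9)^N = (10000000000/387420489)^N.
The square-root prefactors combine to sqrt(2π·10N) / (sqrt(2π N)·sqrt(2π·9N)) = sqrt(10 / (2π·9·N)) = sqrt(5/(9π·7n)).
Substituting N = 7n: C(70n, 7n) ~ (10000000000/387420489)^(7n) · sqrt(5/(9π·7n)).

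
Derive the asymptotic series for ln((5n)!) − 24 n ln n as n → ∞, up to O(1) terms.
ln((5n)!) − 24 n ln n = −19 n ln n + 5(ln 5 − 1) n + (1/2) ln(2π·5n) + O(1/n)

Stirling: ln((5n)!) = 5n ln(5n) − 5n + (1/2) ln(2π·5n) + O(1/n).
Expand 5n ln(5n) = 5n (ln n + ln 5) = 5n ln n + 5n ln 5.
Subtract 24n ln n: leading term is (5 − 24) n ln n = −19 n ln n. The next term is 5n ln 5 − 5n = 5(ln 5 − 1) n. Then the (1/2) ln(2π·5n) correction.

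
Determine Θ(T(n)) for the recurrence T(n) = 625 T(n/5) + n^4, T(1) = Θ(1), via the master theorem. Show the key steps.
T(n) = Θ(n^4 log n)

log_5 625 = 4, and f(n) = n^4 = Θ(n^(log_5 625)). This is Case 2 of the master theorem: T(n) = Θ(f(n) · log n) = Θ(n^4 log n).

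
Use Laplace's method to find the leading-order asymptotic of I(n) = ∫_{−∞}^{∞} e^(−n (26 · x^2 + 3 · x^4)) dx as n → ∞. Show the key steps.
I(n) ~ sqrt(π/(26n))

φ(x) = 26 · x^2 + 3 · x^4 has its unique global minimum at x* = 0 (since φ'(x) = 52x + 12x^3 = 0 only at x = 0 for real x with both coefficients positive, and φ → ∞ as |x| → ∞). At x* = 0, φ(0) = 0 and φ''(0) = 52. Laplace's method then gives
  I(n) ~ sqrt(2π / (n · φ''(0))) · e^(−n φ(0)) = sqrt(2π / (52n)) = sqrt(π/(26n)).
The 3 · x^4 term contributes only at subleading order (an O(1/n) relative correction).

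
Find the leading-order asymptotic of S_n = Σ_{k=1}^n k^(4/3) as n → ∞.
S_n ~ (3/7) · n^(7/3)

Integral comparison: Σ_{k=1}^n k^(4/3) = ∫_0^n x^(4/3) dx + O(n^(4/3)). The integral is n^(1 + 4/3) / (1 + 4/3) = n^((4+3)/3) / ((4+3)/3) = (3/7) · n^(7/3).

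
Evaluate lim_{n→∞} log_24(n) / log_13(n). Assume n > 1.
lim = ln(13) / ln(24) = log_24(13)

Change of base: log_24(n) = ln n / ln 24 and log_13(n) = ln n / ln 13. The ratio is (ln n / ln 24) · (ln 13 / ln n) = ln 13 / ln 24, a constant independent of n. So the limit is ln 13 / ln 24 = log_24(13).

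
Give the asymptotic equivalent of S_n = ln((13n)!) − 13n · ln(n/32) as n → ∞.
S_n ~ 13n · (ln 416 − 1) + O(ln n)

Stirling: ln((13n)!) = 13n ln(13n) − 13n + O(ln n).
  S_n = 13n ln(13n) − 13n − 13n ln(n/32) + O(ln n)
      = 13n ln(13n) − 13n ln n + 13n ln 32 − 13n + O(ln n)
      = 13n ln 13 + 13n ln 32 − 13n + O(ln n)
      = 13n (ln 416 − 1) + O(ln n).
Numerically ln(416) − 1 ≈ 5.0307.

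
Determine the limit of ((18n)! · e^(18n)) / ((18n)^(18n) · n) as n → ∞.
lim = 0

Stirling: (18n)! ~ sqrt(2π·18n) · (18n/e)^(18n). Hence
  (18n)! · e^(18n) / (18n)^(18n) ~ sqrt(2π·18n).
Dividing by n: sqrt(2π·18n) / n = sqrt(2π·18) · n^((1−2)/2), so the expression behaves like sqrt(2π·18) · n^((1−2)/2) → 0.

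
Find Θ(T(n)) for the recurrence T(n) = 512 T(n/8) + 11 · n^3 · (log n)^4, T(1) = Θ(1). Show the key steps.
T(n) = Θ(n^3 · (log n)^5)

Here log_8 512 = 3 and f(n) = 11 · n^3 · (log n)^4 = Θ(n^(log_8 512) · (log n)^4). This is the extended Case 2 of the master theorem (f matches the critical exponent up to log factors), giving T(n) = Θ(n^(log_8 512) · (log n)^(4+1)) = Θ(n^3 · (log n)^5).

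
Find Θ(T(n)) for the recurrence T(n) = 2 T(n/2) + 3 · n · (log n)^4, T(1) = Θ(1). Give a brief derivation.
T(n) = Θ(n · (log n)^5)

Here log_2 2 = 1 and f(n) = 3 · n · (log n)^4 = Θ(n^(log_2 2) · (log n)^4). This is the extended Case 2 of the master theorem (f matches the critical exponent up to log factors), giving T(n) = Θ(n^(log_2 2) · (log n)^(4+1)) = Θ(n · (log n)^5).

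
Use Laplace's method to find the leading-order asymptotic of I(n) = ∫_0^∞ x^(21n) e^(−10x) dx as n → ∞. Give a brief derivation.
I(n) ~ (sqrt(2π·21n) / 10) · (21n/(10e))^(21n)

Write the integrand as exp(21n ln x − 10x) and set f(x) = 21n ln x − 10x. Then f'(x) = 21n/x − 10 = 0 at x* = 21n/10, and f''(x*) = −21n/x*^2 = −10^2/(21n). Laplace's method (interior maximum) gives
  I(n) ~ e^(f(x*)) · sqrt(2π / |f''(x*)|)
        = exp(21n ln(21n/10) − 21n) · sqrt(2π · 21n / 10^2)
        = (21n/10)^(21n) e^(−21n) · sqrt(2π·21n) / 10
        = (sqrt(2π·21n) / 10) · (21n/(10e))^(21n).
This matches Γ(21n+1)/10^(21n+1) with Stirling applied to Γ.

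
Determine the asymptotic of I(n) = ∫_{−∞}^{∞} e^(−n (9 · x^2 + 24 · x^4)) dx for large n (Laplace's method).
I(n) ~ sqrt(π/(9n))

φ(x) = 9 · x^2 + 24 · x^4 has its unique global minimum at x* = 0 (since φ'(x) = 18x + 96x^3 = 0 only at x = 0 for real x with both coefficients positive, and φ → ∞ as |x| → ∞). At x* = 0, φ(0) = 0 and φ''(0) = 18. Laplace's method then gives
  I(n) ~ sqrt(2π / (n · φ''(0))) · e^(−n φ(0)) = sqrt(2π / (18n)) = sqrt(π/(9n)).
The 24 · x^4 term contributes only at subleading order (an O(1/n) relative correction).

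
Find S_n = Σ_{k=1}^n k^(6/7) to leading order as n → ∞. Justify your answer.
S_n ~ (7/13) · n^(13/7)

Integral comparison: Σ_{k=1}^n k^(6/7) = ∫_0^n x^(6/7) dx + O(n^(6/7)). The integral is n^(1 + 6/7) / (1 + 6/7) = n^((6+7)/7) / ((6+7)/7) = (7/13) · n^(13/7).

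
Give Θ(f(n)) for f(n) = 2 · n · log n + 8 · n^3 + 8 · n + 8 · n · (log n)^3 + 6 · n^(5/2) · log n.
f(n) ∈ Θ(n^3)

Compare the terms by growth order. For large n, n^a · (log n)^b dominates n^a' · (log n)^b' iff a > a', or (a = a' and b > b'). Ranking the 5 terms shows the dominant one is 8 · n^3. Hence f(n) ∈ Θ(n^3).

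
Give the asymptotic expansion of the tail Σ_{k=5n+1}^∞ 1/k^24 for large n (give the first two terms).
Σ_{k>5n} 1/k^24 = 1/(23 · (5n)^23) − 1/(2 · (5n)^24) + O(1/(5n)^25)

Compare to the integral: ∫_{5n}^∞ x^(−24) dx = [−x^(−23)/23]_{5n}^∞ = 1/((24−1)·(5n)^23). The Euler-Maclaurin correction adds −f(5n)/2 = −1/(2·(5n)^24). Euler-Maclaurin then gives
  Σ_{k>5n} 1/k^24 = ∫_{5n}^∞ dx/x^24 − 1/(2·(5n)^24) + O(1/(5n)^25).
(Equivalently this is ζ(24) − Σ_{k≤5n} 1/k^24.)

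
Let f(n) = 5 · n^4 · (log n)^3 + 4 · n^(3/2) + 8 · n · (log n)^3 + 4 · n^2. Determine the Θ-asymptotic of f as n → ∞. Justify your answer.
f(n) ∈ Θ(n^4 · (log n)^3)

Compare the terms by growth order. For large n, n^a · (log n)^b dominates n^a' · (log n)^b' iff a > a', or (a = a' and b > b'). Ranking the 4 terms shows the dominant one is 5 · n^4 · (log n)^3. Hence f(n) ∈ Θ(n^4 · (log n)^3).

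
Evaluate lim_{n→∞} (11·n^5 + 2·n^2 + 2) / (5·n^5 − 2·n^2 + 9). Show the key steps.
lim = 11/5

For large n the leading n^5 terms dominate both numerator and denominator. Dividing top and bottom by n^5, every other term tends to 0, leaving 11/5.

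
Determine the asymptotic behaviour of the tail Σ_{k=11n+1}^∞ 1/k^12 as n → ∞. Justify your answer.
Σ_{k>11n} 1/k^12 ~ 1/(11 · (11n)^11)

Compare to the integral: ∫_{11n}^∞ x^(−12) dx = [−x^(−11)/11]_{11n}^∞ = 1/((12−1)·(11n)^11). Euler-Maclaurin then gives
  Σ_{k>11n} 1/k^12 = ∫_{11n}^∞ dx/x^12 − 1/(2·(11n)^12) + O(1/(11n)^13).
(Equivalently this is ζ(12) − Σ_{k≤11n} 1/k^12.)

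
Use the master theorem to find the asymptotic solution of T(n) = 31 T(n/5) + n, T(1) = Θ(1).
T(n) = Θ(n^(log_5 31))

Master theorem: compare f(n) = n to n^(log_5 31) where log_5 31 ≈ 2.134. Since 1 < log_5 31, we have f(n) = O(n^(log_5 31 − ε)) for some ε > 0 — Case 1. Hence T(n) = Θ(n^(log_5 31)).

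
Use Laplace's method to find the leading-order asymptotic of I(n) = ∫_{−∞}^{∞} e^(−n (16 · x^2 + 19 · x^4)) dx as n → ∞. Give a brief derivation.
I(n) ~ sqrt(π/(16n))

φ(x) = 16 · x^2 + 19 · x^4 has its unique global minimum at x* = 0 (since φ'(x) = 32x + 76x^3 = 0 only at x = 0 for real x with both coefficients positive, and φ → ∞ as |x| → ∞). At x* = 0, φ(0) = 0 and φ''(0) = 32. Laplace's method then gives
  I(n) ~ sqrt(2π / (n · φ''(0))) · e^(−n φ(0)) = sqrt(2π / (32n)) = sqrt(π/(16n)).
The 19 · x^4 term contributes only at subleading order (an O(1/n) relative correction).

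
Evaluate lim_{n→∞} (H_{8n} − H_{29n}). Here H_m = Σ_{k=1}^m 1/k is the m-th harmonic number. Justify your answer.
lim = ln(8/29)

Euler-Maclaurin gives H_m = ln m + γ + 1/(2m) + O(1/m^2). The γ and O(1/m) terms cancel in the difference:
  H_{8n} − H_{29n} = ln(8n) − ln(29n) + O(1/n) = ln(8/29) + O(1/n).
Hence the limit is ln(8/29).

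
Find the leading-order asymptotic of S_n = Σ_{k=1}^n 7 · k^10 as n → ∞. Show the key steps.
S_n ~ 7 · n^11 / 11

By integral comparison (Euler-Maclaurin), Σ_{k=1}^n 7 · k^10 = 7 · ∫_0^n x^10 dx + O(n^10) = 7 · n^11/11 + O(n^10). (Equivalently, Faulhaber's formula gives the same leading term.)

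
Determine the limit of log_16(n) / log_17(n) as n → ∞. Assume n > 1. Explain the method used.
lim = ln(17) / ln(16) = log_16(17)

Change of base: log_16(n) = ln n / ln 16 and log_17(n) = ln n / ln 17. The ratio is (ln n / ln 16) · (ln 17 / ln n) = ln 17 / ln 16, a constant independent of n. So the limit is ln 17 / ln 16 = log_16(17).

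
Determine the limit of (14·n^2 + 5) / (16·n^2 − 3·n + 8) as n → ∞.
lim = 14/16 = 7/8

For large n the leading n^2 terms dominate both numerator and denominator. Dividing top and bottom by n^2, every other term tends to 0, leaving 14/16 = 7/8.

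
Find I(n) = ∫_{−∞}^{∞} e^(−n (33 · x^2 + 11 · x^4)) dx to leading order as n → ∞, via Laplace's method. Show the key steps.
I(n) ~ sqrt(π/(33n))

φ(x) = 33 · x^2 + 11 · x^4 has its unique global minimum at x* = 0 (since φ'(x) = 66x + 44x^3 = 0 only at x = 0 for real x with both coefficients positive, and φ → ∞ as |x| → ∞). At x* = 0, φ(0) = 0 and φ''(0) = 66. Laplace's method then gives
  I(n) ~ sqrt(2π / (n · φ''(0))) · e^(−n φ(0)) = sqrt(2π / (66n)) = sqrt(π/(33n)).
The 11 · x^4 term contributes only at subleading order (an O(1/n) relative correction).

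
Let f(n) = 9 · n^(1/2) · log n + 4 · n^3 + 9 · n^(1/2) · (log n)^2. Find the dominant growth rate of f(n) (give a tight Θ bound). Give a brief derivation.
f(n) ∈ Θ(n^3)

Compare the terms by growth order. For large n, n^a · (log n)^b dominates n^a' · (log n)^b' iff a > a', or (a = a' and b > b'). Ranking the 3 terms shows the dominant one is 4 · n^3. Hence f(n) ∈ Θ(n^3).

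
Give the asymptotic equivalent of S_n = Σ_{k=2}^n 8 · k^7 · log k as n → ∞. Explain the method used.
S_n ~ n^8 log n − n^8 / 8

By integral comparison, S_n = ∫_1^n 8 · x^7 · log x dx + O(n^7 · log n). For the integral, ∫ x^7 log x dx = n^8 log n / 8 − n^8/64 (integration by parts). Hence S_n ~ n^8 log n − n^8 / 8.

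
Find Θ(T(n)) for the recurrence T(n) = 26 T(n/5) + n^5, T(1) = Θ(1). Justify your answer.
T(n) = Θ(n^5)

log_5 26 ≈ 2.024. f(n) = n^5 dominates n^(log_5 26) since 5 > 2.024, and the regularity condition a·f(n/b) = 26·(n/5)^5 = (26/3125)·n^5 ≤ c·f(n) holds with c = 26/3125 ≈ 0.00832 < 1. So this is Case 3: T(n) = Θ(f(n)) = Θ(n^5).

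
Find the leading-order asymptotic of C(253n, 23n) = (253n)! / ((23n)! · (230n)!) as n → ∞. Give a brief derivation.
C(253n, 23n) ~ (285311670611/10000000000)^(23n) · sqrt(11/(20π·23n))

Write N = 23n. Apply Stirling to each factorial:
  (11N)! ~ sqrt(2π·11N) · (11N/e)^(11N),
  N! ~ sqrt(2π N) · (N/e)^N,
  (10N)! ~ sqrt(2π·10N) · (10N/e)^(10N).
The exponential factors combine to (11N)^(11N) / (N^N · (10N)^(10N)) = 11^(11N)/10^(10N) = (11^11/10^10)^N = (285311670611/10000000000)^N.
The square-root prefactors combine to sqrt(2π·11N) / (sqrt(2π N)·sqrt(2π·10N)) = sqrt(11 / (2π·10·N)) = sqrt(11/(20π·23n)).
Substituting N = 23n: C(253n, 23n) ~ (285311670611/10000000000)^(23n) · sqrt(11/(20π·23n)).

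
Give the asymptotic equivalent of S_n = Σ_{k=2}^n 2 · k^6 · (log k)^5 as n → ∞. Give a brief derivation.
S_n ~ 2 · n^7 · (log n)^5 / 7

By integral comparison, S_n = ∫_1^n 2 · x^6 · (log x)^5 dx + O(n^6 · (log n)^5). For the integral, the leading term of ∫_1^n x^6 (log x)^5 dx is n^7/7 · (log n)^5 (by repeated integration by parts; each step lowers the log-exponent and produces a relatively O(1/log n) correction). Hence S_n ~ 2 · n^7 · (log n)^5 / 7.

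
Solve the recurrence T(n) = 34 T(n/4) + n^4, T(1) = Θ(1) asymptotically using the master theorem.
T(n) = Θ(n^4)

log_4 34 ≈ 2.544. f(n) = n^4 dominates n^(log_4 34) since 4 > 2.544, and the regularity condition a·f(n/b) = 34·(n/4)^4 = (34/256)·n^4 ≤ c·f(n) holds with c = 34/256 ≈ 0.133 < 1. So this is Case 3: T(n) = Θ(f(n)) = Θ(n^4).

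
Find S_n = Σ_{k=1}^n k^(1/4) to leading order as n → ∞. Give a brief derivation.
S_n ~ (4/5) · n^(5/4)

Integral comparison: Σ_{k=1}^n k^(1/4) = ∫_0^n x^(1/4) dx + O(n^(1/4)). The integral is n^(1 + 1/4) / (1 + 1/4) = n^((1+4)/4) / ((1+4)/4) = (4/5) · n^(5/4).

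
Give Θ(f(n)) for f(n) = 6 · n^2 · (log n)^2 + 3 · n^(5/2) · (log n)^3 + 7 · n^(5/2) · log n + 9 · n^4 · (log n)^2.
f(n) ∈ Θ(n^4 · (log n)^2)

Compare the terms by growth order. For large n, n^a · (log n)^b dominates n^a' · (log n)^b' iff a > a', or (a = a' and b > b'). Ranking the 4 terms shows the dominant one is 9 · n^4 · (log n)^2. Hence f(n) ∈ Θ(n^4 · (log n)^2).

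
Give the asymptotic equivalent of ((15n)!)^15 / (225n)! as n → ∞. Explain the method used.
((15n)!)^15/(225n)! ~ ((2π·15n)^(14/2) / sqrt(15)) · 15^(−15·15n)  →  0

Write N = 15n. Stirling: N! ~ sqrt(2π N)(N/e)^N and (15N)! ~ sqrt(2π·15N)·(15N/e)^(15N).
  (N!)^15/(15N)! ~ (2π N)^(15/2) (N/e)^(15N) / [sqrt(2π·15N) (15N/e)^(15N)]
     = (2π N)^(15/2) / sqrt(2π·15N) · (N/(15N))^(15N)
     = (2π N)^((15−1)/2) / sqrt(15) · 15^(−15N).
Since 15^15 > 1, the factor 15^(−15N) decays exponentially, so the ratio → 0. Substituting N = 15n gives the stated form.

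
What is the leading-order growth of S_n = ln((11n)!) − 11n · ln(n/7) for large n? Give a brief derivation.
S_n ~ 11n · (ln 77 − 1) + O(ln n)

Stirling: ln((11n)!) = 11n ln(11n) − 11n + O(ln n).
  S_n = 11n ln(11n) − 11n − 11n ln(n/7) + O(ln n)
      = 11n ln(11n) − 11n ln n + 11n ln 7 − 11n + O(ln n)
      = 11n ln 11 + 11n ln 7 − 11n + O(ln n)
      = 11n (ln 77 − 1) + O(ln n).
Numerically ln(77) − 1 ≈ 3.3438.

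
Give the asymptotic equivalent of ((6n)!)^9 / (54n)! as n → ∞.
((6n)!)^9/(54n)! ~ ((2π·6n)^(8/2) / 3) · 9^(−9·6n)  →  0

Write N = 6n. Stirling: N! ~ sqrt(2π N)(N/e)^N and (9N)! ~ sqrt(2π·9N)·(9N/e)^(9N).
  (N!)^9/(9N)! ~ (2π N)^(9/2) (N/e)^(9N) / [sqrt(2π·9N) (9N/e)^(9N)]
     = (2π N)^(9/2) / sqrt(2π·9N) · (N/(9N))^(9N)
     = (2π N)^((9−1)/2) / 3 · 9^(−9N).
Since 9^9 > 1, the factor 9^(−9N) decays exponentially, so the ratio → 0. Substituting N = 6n gives the stated form.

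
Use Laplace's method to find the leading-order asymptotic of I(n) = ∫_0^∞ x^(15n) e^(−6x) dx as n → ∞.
I(n) ~ (sqrt(2π·15n) / 6) · (15n/(6e))^(15n)

Write the integrand as exp(15n ln x − 6x) and set f(x) = 15n ln x − 6x. Then f'(x) = 15n/x − 6 = 0 at x* = 15n/6, and f''(x*) = −15n/x*^2 = −6^2/(15n). Laplace's method (interior maximum) gives
  I(n) ~ e^(f(x*)) · sqrt(2π / |f''(x*)|)
        = exp(15n ln(15n/6) − 15n) · sqrt(2π · 15n / 6^2)
        = (15n/6)^(15n) e^(−15n) · sqrt(2π·15n) / 6
        = (sqrt(2π·15n) / 6) · (15n/(6e))^(15n).
This matches Γ(15n+1)/6^(15n+1) with Stirling applied to Γ.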